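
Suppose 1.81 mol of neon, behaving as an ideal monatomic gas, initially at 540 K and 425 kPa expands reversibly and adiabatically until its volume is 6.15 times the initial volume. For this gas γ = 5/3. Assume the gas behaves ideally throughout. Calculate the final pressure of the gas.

20.6 kPa

V₁ = nRT₁/P₁ = 1.81×8.314×540/425 = 19.1 L.
Adiabatic: TV^(γ−1) = const ⇒ T₂ = 540×(0.163)^0.667 = 161 K; PV^γ = const ⇒ P₂ = 20.6 kPa.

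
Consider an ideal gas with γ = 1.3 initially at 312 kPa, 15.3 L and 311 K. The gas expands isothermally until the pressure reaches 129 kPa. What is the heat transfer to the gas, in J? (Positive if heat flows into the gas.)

4220 J

n = P₁V₁/(RT₁) = 312×15.3/(8.314×311) = 1.85 mol.
Isothermal: T stays 311 K; PV = const ⇒ V₂ = 37.0 L, P₂ = 129 kPa.
ΔU = 0 (ideal gas, T constant).
W = nRT ln(V₂/V₁) = 1.85×8.314×311×ln(2.42) = 4220 J.
Q = ΔU + W = 4220 J.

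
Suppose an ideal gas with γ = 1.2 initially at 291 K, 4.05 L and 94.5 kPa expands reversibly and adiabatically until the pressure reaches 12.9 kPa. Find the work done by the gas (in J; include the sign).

540 J

n = P₁V₁/(RT₁) = 94.5×4.05/(8.314×291) = 0.158 mol.
Adiabatic: T₂/T₁ = (P₂/P₁)^((γ−1)/γ) ⇒ T₂ = 291×(0.137)^0.167 = 209 K; V₂ = 21.3 L.
ΔU = nCvΔT = 0.158×41.6×(209−291) = -540 J.
Q = 0 for an adiabatic process, so W = −ΔU = 540 J.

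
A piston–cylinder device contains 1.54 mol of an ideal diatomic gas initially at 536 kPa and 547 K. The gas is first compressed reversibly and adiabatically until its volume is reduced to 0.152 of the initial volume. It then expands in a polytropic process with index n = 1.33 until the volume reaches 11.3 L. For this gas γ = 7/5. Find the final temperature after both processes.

655 K

V₁ = nRT₁/P₁ = 1.54×8.314×547/536 = 13.1 L.
Step 1 — Adiabatic: TV^(γ−1) = const ⇒ T₂ = 547×(6.58)^0.400 = 1160 K; PV^γ = const ⇒ P₂ = 7490 kPa.
ΔU = nCvΔT = 1.54×20.8×(1160−547) = 19700 J.
Q = 0 for an adiabatic process, so W = −ΔU = -19700 J.
State after step 1: P = 7490 kPa, V = 1.99 L, T = 1160 K.
Step 2 — Polytropic n=1.33: T₂ = T₁(V₁/V₂)^(n−1) = 1160×(0.176)^0.33 = 655 K; P₂ = P₁(V₁/V₂)^n = 742 kPa.
W = (P₁V₁−P₂V₂)/(n−1) = (7490×1.99−742×11.3)/0.33 = 19700 J.
ΔU = nCvΔT = 1.54×20.8×(655−1160) = -16200 J.
Q = ΔU + W = 3440 J.
Net over both steps: W = -3.91 J, Q = 3440 J, ΔU = 3450 J.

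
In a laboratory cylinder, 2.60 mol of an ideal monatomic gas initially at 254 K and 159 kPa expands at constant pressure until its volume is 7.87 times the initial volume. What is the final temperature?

V₁ = nRT₁/P₁ = 2.60×8.314×254/159 = 34.5 L.
Isobaric: P stays 159 kPa; V/T = const ⇒ T₂ = 2000 K, V₂ = 272 L.

2000 K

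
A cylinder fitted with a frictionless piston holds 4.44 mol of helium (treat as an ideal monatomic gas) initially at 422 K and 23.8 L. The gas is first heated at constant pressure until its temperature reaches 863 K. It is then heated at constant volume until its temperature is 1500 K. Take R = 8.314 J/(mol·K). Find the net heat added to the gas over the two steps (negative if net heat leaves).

76000 J

P₁ = nRT₁/V₁ = 4.44×8.314×422/23.8 = 655 kPa.
Step 1 — Isobaric: P stays 655 kPa; V/T = const ⇒ T₂ = 863 K, V₂ = 48.7 L.
W = PΔV = 655×(48.7−23.8) kPa·L = 16300 J.
ΔU = nCvΔT = 4.44×12.5×(863−422) = 24400 J.
Q = ΔU + W = nCpΔT = 40700 J.
State after step 1: P = 655 kPa, V = 48.7 L, T = 863 K.
Step 2 — Isochoric: V stays 48.7 L; P/T = const ⇒ T₂ = 1500 K, P₂ = 1140 kPa.
W = 0 (no volume change).
ΔU = nCvΔT = 4.44×12.5×(1500−863) = 35300 J.
Q = ΔU = 35300 J.
Net over both steps: W = 16300 J, Q = 76000 J, ΔU = 59700 J.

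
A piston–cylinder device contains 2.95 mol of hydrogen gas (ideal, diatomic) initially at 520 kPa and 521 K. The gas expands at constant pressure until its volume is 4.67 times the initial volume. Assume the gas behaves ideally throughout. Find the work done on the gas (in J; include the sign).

-46900 J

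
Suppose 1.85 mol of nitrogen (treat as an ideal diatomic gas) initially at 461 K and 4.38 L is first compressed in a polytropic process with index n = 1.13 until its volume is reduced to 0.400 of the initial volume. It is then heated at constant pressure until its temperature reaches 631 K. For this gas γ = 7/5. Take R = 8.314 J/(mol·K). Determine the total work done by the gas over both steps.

P₁ = nRT₁/V₁ = 1.85×8.314×461/4.38 = 1620 kPa.
Step 1 — Polytropic n=1.13: T₂ = T₁(V₁/V₂)^(n−1) = 461×(2.50)^0.13 = 519 K; P₂ = P₁(V₁/V₂)^n = 4560 kPa.
W = (P₁V₁−P₂V₂)/(n−1) = (1620×4.38−4560×1.75)/0.13 = -6900 J.
ΔU = nCvΔT = 1.85×20.8×(519−461) = 2240 J.
Q = ΔU + W = -4660 J.
State after step 1: P = 4560 kPa, V = 1.75 L, T = 519 K.
Step 2 — Isobaric: P stays 4560 kPa; V/T = const ⇒ T₂ = 631 K, V₂ = 2.13 L.
W = PΔV = 4560×(2.13−1.75) kPa·L = 1720 J.
ΔU = nCvΔT = 1.85×20.8×(631−519) = 4290 J.
Q = ΔU + W = nCpΔT = 6010 J.
Net over both steps: W = -5180 J, Q = 1350 J, ΔU = 6540 J.

-5180 J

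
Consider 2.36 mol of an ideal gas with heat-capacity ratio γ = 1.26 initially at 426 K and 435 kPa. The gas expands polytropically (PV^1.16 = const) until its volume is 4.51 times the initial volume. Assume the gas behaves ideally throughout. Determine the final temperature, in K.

V₁ = nRT₁/P₁ = 2.36×8.314×426/435 = 19.2 L.
Polytropic n=1.16: T₂ = T₁(V₁/V₂)^(n−1) = 426×(0.222)^0.16 = 335 K; P₂ = P₁(V₁/V₂)^n = 75.8 kPa.

335 K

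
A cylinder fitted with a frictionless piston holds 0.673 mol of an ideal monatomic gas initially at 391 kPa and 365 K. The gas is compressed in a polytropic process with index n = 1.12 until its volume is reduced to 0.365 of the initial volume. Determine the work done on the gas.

V₁ = nRT₁/P₁ = 0.673×8.314×365/391 = 5.22 L.
Polytropic n=1.12: T₂ = T₁(V₁/V₂)^(n−1) = 365×(2.74)^0.12 = 412 K; P₂ = P₁(V₁/V₂)^n = 1210 kPa.
W = (P₁V₁−P₂V₂)/(n−1) = (391×5.22−1210×1.91)/0.12 = -2190 J.
Work done on the gas = −W_by = 2190 J.

2190 J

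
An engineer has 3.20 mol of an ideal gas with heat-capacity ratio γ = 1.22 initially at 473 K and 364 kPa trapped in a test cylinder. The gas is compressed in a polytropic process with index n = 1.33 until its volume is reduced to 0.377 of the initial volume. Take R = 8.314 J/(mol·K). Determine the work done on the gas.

14500 J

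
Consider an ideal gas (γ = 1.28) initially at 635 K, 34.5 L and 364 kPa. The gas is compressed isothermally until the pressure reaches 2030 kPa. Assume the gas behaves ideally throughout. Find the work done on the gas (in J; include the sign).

21600 J

n = P₁V₁/(RT₁) = 364×34.5/(8.314×635) = 2.38 mol.
Isothermal: T stays 635 K; PV = const ⇒ V₂ = 6.19 L, P₂ = 2030 kPa.
W = nRT ln(V₂/V₁) = 2.38×8.314×635×ln(0.179) = -21600 J.
Work done on the gas = −W_by = 21600 J.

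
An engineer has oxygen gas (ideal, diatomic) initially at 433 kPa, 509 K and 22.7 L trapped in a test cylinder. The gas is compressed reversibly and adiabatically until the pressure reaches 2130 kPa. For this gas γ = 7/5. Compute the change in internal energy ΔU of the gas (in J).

n = P₁V₁/(RT₁) = 433×22.7/(8.314×509) = 2.32 mol.
Adiabatic: T₂/T₁ = (P₂/P₁)^((γ−1)/γ) ⇒ T₂ = 509×(4.92)^0.286 = 802 K; V₂ = 7.27 L.
For an ideal gas ΔU = nCvΔT with Cv = (5/2)R = 20.8 J/(mol·K).
ΔU = 2.32×20.8×(802−509) = 14200 J.

14200 J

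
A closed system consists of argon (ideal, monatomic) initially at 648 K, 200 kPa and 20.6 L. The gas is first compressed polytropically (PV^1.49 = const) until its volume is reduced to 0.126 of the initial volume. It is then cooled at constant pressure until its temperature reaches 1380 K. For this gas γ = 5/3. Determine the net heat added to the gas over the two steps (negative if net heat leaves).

n = P₁V₁/(RT₁) = 200×20.6/(8.314×648) = 0.765 mol.
Step 1 — Polytropic n=1.49: T₂ = T₁(V₁/V₂)^(n−1) = 648×(7.94)^0.49 = 1790 K; P₂ = P₁(V₁/V₂)^n = 4380 kPa.
W = (P₁V₁−P₂V₂)/(n−1) = (200×20.6−4380×2.60)/0.49 = -14800 J.
ΔU = nCvΔT = 0.765×12.5×(1790−648) = 10900 J.
Q = ΔU + W = -3920 J.
State after step 1: P = 4380 kPa, V = 2.60 L, T = 1790 K.
Step 2 — Isobaric: P stays 4380 kPa; V/T = const ⇒ T₂ = 1380 K, V₂ = 2.00 L.
W = PΔV = 4380×(2.00−2.60) kPa·L = -2590 J.
ΔU = nCvΔT = 0.765×12.5×(1380−1790) = -3890 J.
Q = ΔU + W = nCpΔT = -6490 J.
Net over both steps: W = -17400 J, Q = -10400 J, ΔU = 6980 J.

-10400 J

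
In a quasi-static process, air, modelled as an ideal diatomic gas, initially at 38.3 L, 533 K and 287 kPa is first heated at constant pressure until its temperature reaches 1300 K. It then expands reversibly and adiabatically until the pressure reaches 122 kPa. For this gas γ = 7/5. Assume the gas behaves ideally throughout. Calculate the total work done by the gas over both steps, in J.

30400 J

n = P₁V₁/(RT₁) = 287×38.3/(8.314×533) = 2.48 mol.
Step 1 — Isobaric: P stays 287 kPa; V/T = const ⇒ T₂ = 1300 K, V₂ = 93.4 L.
W = PΔV = 287×(93.4−38.3) kPa·L = 15800 J.
ΔU = nCvΔT = 2.48×20.8×(1300−533) = 39500 J.
Q = ΔU + W = nCpΔT = 55400 J.
State after step 1: P = 287 kPa, V = 93.4 L, T = 1300 K.
Step 2 — Adiabatic: T₂/T₁ = (P₂/P₁)^((γ−1)/γ) ⇒ T₂ = 1300×(0.425)^0.286 = 1020 K; V₂ = 172 L.
ΔU = nCvΔT = 2.48×20.8×(1020−1300) = -14500 J.
Q = 0 for an adiabatic process, so W = −ΔU = 14500 J.
Net over both steps: W = 30400 J, Q = 55400 J, ΔU = 25000 J.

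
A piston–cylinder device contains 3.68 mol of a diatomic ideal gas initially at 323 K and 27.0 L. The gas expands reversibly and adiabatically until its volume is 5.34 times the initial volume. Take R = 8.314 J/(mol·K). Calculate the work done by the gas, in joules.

P₁ = nRT₁/V₁ = 3.68×8.314×323/27.0 = 366 kPa.
Adiabatic: TV^(γ−1) = const ⇒ T₂ = 323×(0.187)^0.400 = 165 K; PV^γ = const ⇒ P₂ = 35.1 kPa.
ΔU = nCvΔT = 3.68×20.8×(165−323) = -12100 J.
Q = 0 for an adiabatic process, so W = −ΔU = 12100 J.

12100 J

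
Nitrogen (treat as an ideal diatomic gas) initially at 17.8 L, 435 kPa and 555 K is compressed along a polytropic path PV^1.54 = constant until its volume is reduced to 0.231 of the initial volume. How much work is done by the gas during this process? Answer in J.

n = P₁V₁/(RT₁) = 435×17.8/(8.314×555) = 1.68 mol.
Polytropic n=1.54: T₂ = T₁(V₁/V₂)^(n−1) = 555×(4.33)^0.54 = 1220 K; P₂ = P₁(V₁/V₂)^n = 4150 kPa.
W = (P₁V₁−P₂V₂)/(n−1) = (435×17.8−4150×4.11)/0.54 = -17300 J.

-17300 J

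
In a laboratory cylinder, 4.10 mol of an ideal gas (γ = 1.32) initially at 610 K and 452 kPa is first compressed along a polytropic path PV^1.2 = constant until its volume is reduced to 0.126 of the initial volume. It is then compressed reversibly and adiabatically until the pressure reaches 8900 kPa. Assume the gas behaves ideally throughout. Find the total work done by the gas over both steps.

-65900 J

V₁ = nRT₁/P₁ = 4.10×8.314×610/452 = 46.0 L.
Step 1 — Polytropic n=1.2: T₂ = T₁(V₁/V₂)^(n−1) = 610×(7.94)^0.20 = 923 K; P₂ = P₁(V₁/V₂)^n = 5430 kPa.
W = (P₁V₁−P₂V₂)/(n−1) = (452×46.0−5430×5.80)/0.20 = -53400 J.
ΔU = nCvΔT = 4.10×26.0×(923−610) = 33400 J.
Q = ΔU + W = -20000 J.
State after step 1: P = 5430 kPa, V = 5.80 L, T = 923 K.
Step 2 — Adiabatic: T₂/T₁ = (P₂/P₁)^((γ−1)/γ) ⇒ T₂ = 923×(1.64)^0.242 = 1040 K; V₂ = 3.99 L.
ΔU = nCvΔT = 4.10×26.0×(1040−923) = 12500 J.
Q = 0 for an adiabatic process, so W = −ΔU = -12500 J.
Net over both steps: W = -65900 J, Q = -20000 J, ΔU = 45900 J.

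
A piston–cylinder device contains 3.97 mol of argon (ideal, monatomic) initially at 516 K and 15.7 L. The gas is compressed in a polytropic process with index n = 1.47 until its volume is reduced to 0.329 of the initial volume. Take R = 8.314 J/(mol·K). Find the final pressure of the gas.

P₁ = nRT₁/V₁ = 3.97×8.314×516/15.7 = 1080 kPa.
Polytropic n=1.47: T₂ = T₁(V₁/V₂)^(n−1) = 516×(3.04)^0.47 = 870 K; P₂ = P₁(V₁/V₂)^n = 5560 kPa.

5560 kPa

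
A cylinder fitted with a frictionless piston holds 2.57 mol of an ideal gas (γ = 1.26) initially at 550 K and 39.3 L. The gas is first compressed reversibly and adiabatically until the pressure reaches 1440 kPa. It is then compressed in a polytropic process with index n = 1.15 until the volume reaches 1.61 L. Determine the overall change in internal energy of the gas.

P₁ = nRT₁/V₁ = 2.57×8.314×550/39.3 = 299 kPa.
Step 1 — Adiabatic: T₂/T₁ = (P₂/P₁)^((γ−1)/γ) ⇒ T₂ = 550×(4.82)^0.206 = 761 K; V₂ = 11.3 L.
ΔU = nCvΔT = 2.57×32.0×(761−550) = 17300 J.
Q = 0 for an adiabatic process, so W = −ΔU = -17300 J.
State after step 1: P = 1440 kPa, V = 11.3 L, T = 761 K.
Step 2 — Polytropic n=1.15: T₂ = T₁(V₁/V₂)^(n−1) = 761×(7.01)^0.15 = 1020 K; P₂ = P₁(V₁/V₂)^n = 13500 kPa.
W = (P₁V₁−P₂V₂)/(n−1) = (1440×11.3−13500×1.61)/0.15 = -36800 J.
ΔU = nCvΔT = 2.57×32.0×(1020−761) = 21200 J.
Q = ΔU + W = -15600 J.
Net over both steps: W = -54100 J, Q = -15600 J, ΔU = 38500 J.

38500 J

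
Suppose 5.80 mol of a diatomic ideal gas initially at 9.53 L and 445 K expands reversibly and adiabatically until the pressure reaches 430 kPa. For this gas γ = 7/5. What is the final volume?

P₁ = nRT₁/V₁ = 5.80×8.314×445/9.53 = 2250 kPa.
Adiabatic: T₂/T₁ = (P₂/P₁)^((γ−1)/γ) ⇒ T₂ = 445×(0.191)^0.286 = 277 K; V₂ = 31.1 L.

31.1 L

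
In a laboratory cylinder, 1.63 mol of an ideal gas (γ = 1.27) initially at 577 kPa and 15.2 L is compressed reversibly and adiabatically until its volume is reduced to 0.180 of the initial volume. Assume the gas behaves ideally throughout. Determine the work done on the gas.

19100 J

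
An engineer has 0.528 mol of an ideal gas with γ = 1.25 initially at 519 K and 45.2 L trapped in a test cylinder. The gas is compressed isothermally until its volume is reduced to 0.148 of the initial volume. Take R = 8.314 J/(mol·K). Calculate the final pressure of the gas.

P₁ = nRT₁/V₁ = 0.528×8.314×519/45.2 = 50.4 kPa.
Isothermal: T stays 519 K; PV = const ⇒ V₂ = 6.69 L, P₂ = 341 kPa.

341 kPa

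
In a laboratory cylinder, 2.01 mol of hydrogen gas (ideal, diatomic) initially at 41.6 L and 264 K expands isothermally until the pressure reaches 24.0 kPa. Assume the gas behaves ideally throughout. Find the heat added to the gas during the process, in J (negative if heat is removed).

6560 J

P₁ = nRT₁/V₁ = 2.01×8.314×264/41.6 = 106 kPa.
Isothermal: T stays 264 K; PV = const ⇒ V₂ = 184 L, P₂ = 24.0 kPa.
ΔU = 0 (ideal gas, T constant).
W = nRT ln(V₂/V₁) = 2.01×8.314×264×ln(4.42) = 6560 J.
Q = ΔU + W = 6560 J.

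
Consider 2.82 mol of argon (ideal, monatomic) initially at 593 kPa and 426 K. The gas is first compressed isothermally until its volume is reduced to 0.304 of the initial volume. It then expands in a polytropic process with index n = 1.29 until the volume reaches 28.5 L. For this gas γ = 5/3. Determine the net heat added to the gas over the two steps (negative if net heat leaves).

-4260 J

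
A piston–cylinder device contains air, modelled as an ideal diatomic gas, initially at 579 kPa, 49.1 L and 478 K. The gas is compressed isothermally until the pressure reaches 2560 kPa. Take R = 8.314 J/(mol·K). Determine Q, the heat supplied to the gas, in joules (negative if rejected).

n = P₁V₁/(RT₁) = 579×49.1/(8.314×478) = 7.15 mol.
Isothermal: T stays 478 K; PV = const ⇒ V₂ = 11.1 L, P₂ = 2560 kPa.
ΔU = 0 (ideal gas, T constant).
W = nRT ln(V₂/V₁) = 7.15×8.314×478×ln(0.226) = -42300 J.
Q = ΔU + W = -42300 J.

-42300 J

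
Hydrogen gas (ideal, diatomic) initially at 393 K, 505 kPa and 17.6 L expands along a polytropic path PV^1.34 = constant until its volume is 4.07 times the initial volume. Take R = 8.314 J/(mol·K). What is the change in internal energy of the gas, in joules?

n = P₁V₁/(RT₁) = 505×17.6/(8.314×393) = 2.72 mol.
Polytropic n=1.34: T₂ = T₁(V₁/V₂)^(n−1) = 393×(0.246)^0.34 = 244 K; P₂ = P₁(V₁/V₂)^n = 77.0 kPa.
For an ideal gas ΔU = nCvΔT with Cv = (5/2)R = 20.8 J/(mol·K).
ΔU = 2.72×20.8×(244−393) = -8430 J.

-8430 J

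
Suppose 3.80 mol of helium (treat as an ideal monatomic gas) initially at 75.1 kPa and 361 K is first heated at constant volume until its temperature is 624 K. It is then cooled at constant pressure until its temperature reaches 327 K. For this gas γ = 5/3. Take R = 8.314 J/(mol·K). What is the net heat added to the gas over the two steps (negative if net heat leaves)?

-11000 J

V₁ = nRT₁/P₁ = 3.80×8.314×361/75.1 = 152 L.
Step 1 — Isochoric: V stays 152 L; P/T = const ⇒ T₂ = 624 K, P₂ = 130 kPa.
W = 0 (no volume change).
ΔU = nCvΔT = 3.80×12.5×(624−361) = 12500 J.
Q = ΔU = 12500 J.
State after step 1: P = 130 kPa, V = 152 L, T = 624 K.
Step 2 — Isobaric: P stays 130 kPa; V/T = const ⇒ T₂ = 327 K, V₂ = 79.6 L.
W = PΔV = 130×(79.6−152) kPa·L = -9380 J.
ΔU = nCvΔT = 3.80×12.5×(327−624) = -14100 J.
Q = ΔU + W = nCpΔT = -23500 J.
Net over both steps: W = -9380 J, Q = -11000 J, ΔU = -1610 J.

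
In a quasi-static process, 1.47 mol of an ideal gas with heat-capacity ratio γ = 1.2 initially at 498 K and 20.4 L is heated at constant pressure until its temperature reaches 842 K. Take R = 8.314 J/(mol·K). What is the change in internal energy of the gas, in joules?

21000 J

P₁ = nRT₁/V₁ = 1.47×8.314×498/20.4 = 298 kPa.
Isobaric: P stays 298 kPa; V/T = const ⇒ T₂ = 842 K, V₂ = 34.5 L.
For an ideal gas ΔU = nCvΔT with Cv = R/(γ−1) = 41.6 J/(mol·K).
ΔU = 1.47×41.6×(842−498) = 21000 J.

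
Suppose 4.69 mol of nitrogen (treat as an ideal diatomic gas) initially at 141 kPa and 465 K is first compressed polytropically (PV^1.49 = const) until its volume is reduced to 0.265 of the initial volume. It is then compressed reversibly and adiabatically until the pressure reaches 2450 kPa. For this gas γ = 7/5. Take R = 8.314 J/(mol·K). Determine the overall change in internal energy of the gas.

66300 J

V₁ = nRT₁/P₁ = 4.69×8.314×465/141 = 129 L.
Step 1 — Polytropic n=1.49: T₂ = T₁(V₁/V₂)^(n−1) = 465×(3.77)^0.49 = 891 K; P₂ = P₁(V₁/V₂)^n = 1020 kPa.
W = (P₁V₁−P₂V₂)/(n−1) = (141×129−1020×34.1)/0.49 = -33900 J.
ΔU = nCvΔT = 4.69×20.8×(891−465) = 41600 J.
Q = ΔU + W = 7630 J.
State after step 1: P = 1020 kPa, V = 34.1 L, T = 891 K.
Step 2 — Adiabatic: T₂/T₁ = (P₂/P₁)^((γ−1)/γ) ⇒ T₂ = 891×(2.40)^0.286 = 1140 K; V₂ = 18.2 L.
ΔU = nCvΔT = 4.69×20.8×(1140−891) = 24700 J.
Q = 0 for an adiabatic process, so W = −ΔU = -24700 J.
Net over both steps: W = -58700 J, Q = 7630 J, ΔU = 66300 J.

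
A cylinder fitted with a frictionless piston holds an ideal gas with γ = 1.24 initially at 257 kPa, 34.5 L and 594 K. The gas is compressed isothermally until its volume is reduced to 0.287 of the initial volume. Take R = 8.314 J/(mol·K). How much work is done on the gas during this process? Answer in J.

11100 J

n = P₁V₁/(RT₁) = 257×34.5/(8.314×594) = 1.80 mol.
Isothermal: T stays 594 K; PV = const ⇒ V₂ = 9.90 L, P₂ = 895 kPa.
W = nRT ln(V₂/V₁) = 1.80×8.314×594×ln(0.287) = -11100 J.
Work done on the gas = −W_by = 11100 J.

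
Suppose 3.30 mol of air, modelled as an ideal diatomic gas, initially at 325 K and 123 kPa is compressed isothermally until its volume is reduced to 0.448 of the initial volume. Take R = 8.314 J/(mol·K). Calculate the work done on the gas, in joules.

7160 J

V₁ = nRT₁/P₁ = 3.30×8.314×325/123 = 72.5 L.
Isothermal: T stays 325 K; PV = const ⇒ V₂ = 32.5 L, P₂ = 275 kPa.
W = nRT ln(V₂/V₁) = 3.30×8.314×325×ln(0.448) = -7160 J.
Work done on the gas = −W_by = 7160 J.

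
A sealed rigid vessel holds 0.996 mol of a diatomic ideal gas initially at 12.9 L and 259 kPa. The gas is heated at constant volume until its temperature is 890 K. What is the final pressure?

T₁ = P₁V₁/(nR) = 259×12.9/(0.996×8.314) = 403 K.
Isochoric: V stays 12.9 L; P/T = const ⇒ T₂ = 890 K, P₂ = 571 kPa.

571 kPa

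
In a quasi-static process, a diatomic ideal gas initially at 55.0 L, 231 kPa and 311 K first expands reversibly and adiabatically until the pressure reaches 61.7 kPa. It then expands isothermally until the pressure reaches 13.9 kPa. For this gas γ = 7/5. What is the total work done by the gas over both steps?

n = P₁V₁/(RT₁) = 231×55.0/(8.314×311) = 4.91 mol.
Step 1 — Adiabatic: T₂/T₁ = (P₂/P₁)^((γ−1)/γ) ⇒ T₂ = 311×(0.267)^0.286 = 213 K; V₂ = 141 L.
ΔU = nCvΔT = 4.91×20.8×(213−311) = -9980 J.
Q = 0 for an adiabatic process, so W = −ΔU = 9980 J.
State after step 1: P = 61.7 kPa, V = 141 L, T = 213 K.
Step 2 — Isothermal: T stays 213 K; PV = const ⇒ V₂ = 627 L, P₂ = 13.9 kPa.
ΔU = 0 (ideal gas, T constant).
W = nRT ln(V₂/V₁) = 4.91×8.314×213×ln(4.44) = 13000 J.
Q = ΔU + W = 13000 J.
Net over both steps: W = 23000 J, Q = 13000 J, ΔU = -9980 J.

23000 J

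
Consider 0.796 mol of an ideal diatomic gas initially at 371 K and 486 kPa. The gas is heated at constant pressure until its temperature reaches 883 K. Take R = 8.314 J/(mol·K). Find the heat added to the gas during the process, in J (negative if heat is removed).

11900 J

V₁ = nRT₁/P₁ = 0.796×8.314×371/486 = 5.05 L.
Isobaric: P stays 486 kPa; V/T = const ⇒ T₂ = 883 K, V₂ = 12.0 L.
W = PΔV = 486×(12.0−5.05) kPa·L = 3390 J.
ΔU = nCvΔT = 0.796×20.8×(883−371) = 8470 J.
Q = ΔU + W = nCpΔT = 11900 J.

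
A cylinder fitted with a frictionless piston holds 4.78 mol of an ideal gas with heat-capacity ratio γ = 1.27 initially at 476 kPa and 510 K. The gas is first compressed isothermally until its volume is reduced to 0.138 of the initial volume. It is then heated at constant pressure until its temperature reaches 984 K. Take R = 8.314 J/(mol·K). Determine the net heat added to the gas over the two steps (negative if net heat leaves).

48500 J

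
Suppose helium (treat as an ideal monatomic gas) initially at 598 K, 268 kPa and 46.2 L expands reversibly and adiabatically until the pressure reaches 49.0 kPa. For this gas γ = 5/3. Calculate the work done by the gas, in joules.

n = P₁V₁/(RT₁) = 268×46.2/(8.314×598) = 2.49 mol.
Adiabatic: T₂/T₁ = (P₂/P₁)^((γ−1)/γ) ⇒ T₂ = 598×(0.183)^0.400 = 303 K; V₂ = 128 L.
ΔU = nCvΔT = 2.49×12.5×(303−598) = -9160 J.
Q = 0 for an adiabatic process, so W = −ΔU = 9160 J.

9160 J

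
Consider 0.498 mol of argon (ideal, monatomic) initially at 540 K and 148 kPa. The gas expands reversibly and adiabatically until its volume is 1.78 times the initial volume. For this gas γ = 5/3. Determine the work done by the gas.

V₁ = nRT₁/P₁ = 0.498×8.314×540/148 = 15.1 L.
Adiabatic: TV^(γ−1) = const ⇒ T₂ = 540×(0.562)^0.667 = 368 K; PV^γ = const ⇒ P₂ = 56.6 kPa.
ΔU = nCvΔT = 0.498×12.5×(368−540) = -1070 J.
Q = 0 for an adiabatic process, so W = −ΔU = 1070 J.

1070 J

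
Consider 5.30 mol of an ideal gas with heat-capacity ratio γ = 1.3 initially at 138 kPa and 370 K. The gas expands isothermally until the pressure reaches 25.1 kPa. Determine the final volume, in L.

650 L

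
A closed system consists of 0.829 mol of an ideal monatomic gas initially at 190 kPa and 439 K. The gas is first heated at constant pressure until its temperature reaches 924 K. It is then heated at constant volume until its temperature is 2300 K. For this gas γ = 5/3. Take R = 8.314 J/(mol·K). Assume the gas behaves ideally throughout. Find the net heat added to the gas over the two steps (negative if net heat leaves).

22600 J

V₁ = nRT₁/P₁ = 0.829×8.314×439/190 = 15.9 L.
Step 1 — Isobaric: P stays 190 kPa; V/T = const ⇒ T₂ = 924 K, V₂ = 33.5 L.
W = PΔV = 190×(33.5−15.9) kPa·L = 3340 J.
ΔU = nCvΔT = 0.829×12.5×(924−439) = 5010 J.
Q = ΔU + W = nCpΔT = 8360 J.
State after step 1: P = 190 kPa, V = 33.5 L, T = 924 K.
Step 2 — Isochoric: V stays 33.5 L; P/T = const ⇒ T₂ = 2300 K, P₂ = 473 kPa.
W = 0 (no volume change).
ΔU = nCvΔT = 0.829×12.5×(2300−924) = 14200 J.
Q = ΔU = 14200 J.
Net over both steps: W = 3340 J, Q = 22600 J, ΔU = 19200 J.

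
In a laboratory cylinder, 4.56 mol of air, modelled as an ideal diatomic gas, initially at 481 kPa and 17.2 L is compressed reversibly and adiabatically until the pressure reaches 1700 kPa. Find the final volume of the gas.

6.98 L

T₁ = P₁V₁/(nR) = 481×17.2/(4.56×8.314) = 218 K.
Adiabatic: T₂/T₁ = (P₂/P₁)^((γ−1)/γ) ⇒ T₂ = 218×(3.53)^0.286 = 313 K; V₂ = 6.98 L.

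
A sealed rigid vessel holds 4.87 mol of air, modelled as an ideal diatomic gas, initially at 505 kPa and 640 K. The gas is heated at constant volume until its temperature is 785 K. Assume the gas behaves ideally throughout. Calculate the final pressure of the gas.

619 kPa

V₁ = nRT₁/P₁ = 4.87×8.314×640/505 = 51.3 L.
Isochoric: V stays 51.3 L; P/T = const ⇒ T₂ = 785 K, P₂ = 619 kPa.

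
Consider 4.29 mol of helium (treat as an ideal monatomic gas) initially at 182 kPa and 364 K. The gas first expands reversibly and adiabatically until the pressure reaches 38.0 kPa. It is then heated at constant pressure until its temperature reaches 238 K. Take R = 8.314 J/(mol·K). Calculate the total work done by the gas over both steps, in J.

V₁ = nRT₁/P₁ = 4.29×8.314×364/182 = 71.3 L.
Step 1 — Adiabatic: T₂/T₁ = (P₂/P₁)^((γ−1)/γ) ⇒ T₂ = 364×(0.209)^0.400 = 195 K; V₂ = 183 L.
ΔU = nCvΔT = 4.29×12.5×(195−364) = -9070 J.
Q = 0 for an adiabatic process, so W = −ΔU = 9070 J.
State after step 1: P = 38.0 kPa, V = 183 L, T = 195 K.
Step 2 — Isobaric: P stays 38.0 kPa; V/T = const ⇒ T₂ = 238 K, V₂ = 223 L.
W = PΔV = 38.0×(223−183) kPa·L = 1550 J.
ΔU = nCvΔT = 4.29×12.5×(238−195) = 2330 J.
Q = ΔU + W = nCpΔT = 3880 J.
Net over both steps: W = 10600 J, Q = 3880 J, ΔU = -6740 J.

10600 J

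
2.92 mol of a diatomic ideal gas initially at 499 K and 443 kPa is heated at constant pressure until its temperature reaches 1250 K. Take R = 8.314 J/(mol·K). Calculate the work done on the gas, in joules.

V₁ = nRT₁/P₁ = 2.92×8.314×499/443 = 27.3 L.
Isobaric: P stays 443 kPa; V/T = const ⇒ T₂ = 1250 K, V₂ = 68.5 L.
W = PΔV = 443×(68.5−27.3) kPa·L = 18200 J.
Work done on the gas = −W_by = -18200 J.

-18200 J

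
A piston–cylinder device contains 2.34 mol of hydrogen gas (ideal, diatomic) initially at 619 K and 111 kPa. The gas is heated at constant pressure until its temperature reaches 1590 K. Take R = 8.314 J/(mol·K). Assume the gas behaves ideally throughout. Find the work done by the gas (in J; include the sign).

18900 J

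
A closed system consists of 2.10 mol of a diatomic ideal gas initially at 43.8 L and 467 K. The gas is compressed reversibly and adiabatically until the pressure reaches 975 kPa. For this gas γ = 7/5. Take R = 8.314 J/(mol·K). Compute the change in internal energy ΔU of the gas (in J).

P₁ = nRT₁/V₁ = 2.10×8.314×467/43.8 = 186 kPa.
Adiabatic: T₂/T₁ = (P₂/P₁)^((γ−1)/γ) ⇒ T₂ = 467×(5.24)^0.286 = 750 K; V₂ = 13.4 L.
For an ideal gas ΔU = nCvΔT with Cv = (5/2)R = 20.8 J/(mol·K).
ΔU = 2.10×20.8×(750−467) = 12300 J.

12300 J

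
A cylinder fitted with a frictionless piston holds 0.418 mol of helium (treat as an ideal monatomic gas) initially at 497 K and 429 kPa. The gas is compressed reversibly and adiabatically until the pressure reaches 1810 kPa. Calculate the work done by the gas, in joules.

V₁ = nRT₁/P₁ = 0.418×8.314×497/429 = 4.03 L.
Adiabatic: T₂/T₁ = (P₂/P₁)^((γ−1)/γ) ⇒ T₂ = 497×(4.22)^0.400 = 884 K; V₂ = 1.70 L.
ΔU = nCvΔT = 0.418×12.5×(884−497) = 2020 J.
Q = 0 for an adiabatic process, so W = −ΔU = -2020 J.

-2020 J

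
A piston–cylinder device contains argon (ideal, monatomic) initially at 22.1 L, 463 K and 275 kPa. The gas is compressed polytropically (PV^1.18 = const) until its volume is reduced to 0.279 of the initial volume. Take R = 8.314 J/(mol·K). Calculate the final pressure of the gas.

Polytropic n=1.18: T₂ = T₁(V₁/V₂)^(n−1) = 463×(3.58)^0.18 = 583 K; P₂ = P₁(V₁/V₂)^n = 1240 kPa.

1240 kPa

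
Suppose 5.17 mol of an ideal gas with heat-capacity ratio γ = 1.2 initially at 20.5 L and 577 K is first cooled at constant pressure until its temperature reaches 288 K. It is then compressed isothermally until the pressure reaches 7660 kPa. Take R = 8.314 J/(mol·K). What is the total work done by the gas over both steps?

-35300 J

P₁ = nRT₁/V₁ = 5.17×8.314×577/20.5 = 1210 kPa.
Step 1 — Isobaric: P stays 1210 kPa; V/T = const ⇒ T₂ = 288 K, V₂ = 10.2 L.
W = PΔV = 1210×(10.2−20.5) kPa·L = -12400 J.
ΔU = nCvΔT = 5.17×41.6×(288−577) = -62100 J.
Q = ΔU + W = nCpΔT = -74500 J.
State after step 1: P = 1210 kPa, V = 10.2 L, T = 288 K.
Step 2 — Isothermal: T stays 288 K; PV = const ⇒ V₂ = 1.62 L, P₂ = 7660 kPa.
ΔU = 0 (ideal gas, T constant).
W = nRT ln(V₂/V₁) = 5.17×8.314×288×ln(0.158) = -22800 J.
Q = ΔU + W = -22800 J.
Net over both steps: W = -35300 J, Q = -97400 J, ΔU = -62100 J.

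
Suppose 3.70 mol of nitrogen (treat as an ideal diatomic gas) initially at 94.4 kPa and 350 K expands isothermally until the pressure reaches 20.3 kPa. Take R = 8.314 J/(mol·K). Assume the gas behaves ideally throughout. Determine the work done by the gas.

16500 J

V₁ = nRT₁/P₁ = 3.70×8.314×350/94.4 = 114 L.
Isothermal: T stays 350 K; PV = const ⇒ V₂ = 530 L, P₂ = 20.3 kPa.
W = nRT ln(V₂/V₁) = 3.70×8.314×350×ln(4.65) = 16500 J.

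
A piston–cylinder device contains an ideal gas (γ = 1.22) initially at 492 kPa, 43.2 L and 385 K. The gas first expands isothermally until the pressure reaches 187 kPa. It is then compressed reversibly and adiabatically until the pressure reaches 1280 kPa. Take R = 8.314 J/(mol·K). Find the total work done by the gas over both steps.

n = P₁V₁/(RT₁) = 492×43.2/(8.314×385) = 6.64 mol.
Step 1 — Isothermal: T stays 385 K; PV = const ⇒ V₂ = 114 L, P₂ = 187 kPa.
ΔU = 0 (ideal gas, T constant).
W = nRT ln(V₂/V₁) = 6.64×8.314×385×ln(2.63) = 20600 J.
Q = ΔU + W = 20600 J.
State after step 1: P = 187 kPa, V = 114 L, T = 385 K.
Step 2 — Adiabatic: T₂/T₁ = (P₂/P₁)^((γ−1)/γ) ⇒ T₂ = 385×(6.84)^0.180 = 545 K; V₂ = 23.5 L.
ΔU = nCvΔT = 6.64×37.8×(545−385) = 40100 J.
Q = 0 for an adiabatic process, so W = −ΔU = -40100 J.
Net over both steps: W = -19500 J, Q = 20600 J, ΔU = 40100 J.

-19500 J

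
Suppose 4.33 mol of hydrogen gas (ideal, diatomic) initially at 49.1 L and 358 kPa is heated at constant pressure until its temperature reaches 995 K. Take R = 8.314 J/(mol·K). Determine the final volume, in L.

T₁ = P₁V₁/(nR) = 358×49.1/(4.33×8.314) = 488 K.
Isobaric: P stays 358 kPa; V/T = const ⇒ T₂ = 995 K, V₂ = 100 L.

100 L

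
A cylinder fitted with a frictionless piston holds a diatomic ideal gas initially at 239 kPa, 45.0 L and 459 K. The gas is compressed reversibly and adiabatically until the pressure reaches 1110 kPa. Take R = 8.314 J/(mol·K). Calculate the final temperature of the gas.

Adiabatic: T₂/T₁ = (P₂/P₁)^((γ−1)/γ) ⇒ T₂ = 459×(4.64)^0.286 = 712 K; V₂ = 15.0 L.

712 K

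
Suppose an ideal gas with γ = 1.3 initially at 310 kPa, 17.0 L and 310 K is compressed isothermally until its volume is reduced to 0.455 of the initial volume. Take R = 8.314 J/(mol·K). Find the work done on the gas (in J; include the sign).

4150 J

n = P₁V₁/(RT₁) = 310×17.0/(8.314×310) = 2.04 mol.
Isothermal: T stays 310 K; PV = const ⇒ V₂ = 7.74 L, P₂ = 681 kPa.
W = nRT ln(V₂/V₁) = 2.04×8.314×310×ln(0.455) = -4150 J.
Work done on the gas = −W_by = 4150 J.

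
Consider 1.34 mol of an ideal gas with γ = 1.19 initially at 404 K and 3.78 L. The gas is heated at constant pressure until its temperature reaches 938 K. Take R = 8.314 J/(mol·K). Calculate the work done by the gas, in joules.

P₁ = nRT₁/V₁ = 1.34×8.314×404/3.78 = 1190 kPa.
Isobaric: P stays 1190 kPa; V/T = const ⇒ T₂ = 938 K, V₂ = 8.78 L.
W = PΔV = 1190×(8.78−3.78) kPa·L = 5950 J.

5950 J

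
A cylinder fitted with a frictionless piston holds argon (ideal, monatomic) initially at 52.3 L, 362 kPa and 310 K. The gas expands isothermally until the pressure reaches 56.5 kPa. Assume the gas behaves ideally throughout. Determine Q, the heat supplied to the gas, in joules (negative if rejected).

n = P₁V₁/(RT₁) = 362×52.3/(8.314×310) = 7.35 mol.
Isothermal: T stays 310 K; PV = const ⇒ V₂ = 335 L, P₂ = 56.5 kPa.
ΔU = 0 (ideal gas, T constant).
W = nRT ln(V₂/V₁) = 7.35×8.314×310×ln(6.41) = 35200 J.
Q = ΔU + W = 35200 J.

35200 J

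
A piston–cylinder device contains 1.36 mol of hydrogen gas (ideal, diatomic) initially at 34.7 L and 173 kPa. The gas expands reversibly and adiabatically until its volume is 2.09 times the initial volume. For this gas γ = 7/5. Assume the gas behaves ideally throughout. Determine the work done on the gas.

-3830 J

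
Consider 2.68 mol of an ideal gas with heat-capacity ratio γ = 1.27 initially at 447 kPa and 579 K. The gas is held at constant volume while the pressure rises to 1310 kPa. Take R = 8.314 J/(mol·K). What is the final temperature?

V₁ = nRT₁/P₁ = 2.68×8.314×579/447 = 28.9 L.
Isochoric: V stays 28.9 L; P/T = const ⇒ T₂ = 1700 K, P₂ = 1310 kPa.

1700 K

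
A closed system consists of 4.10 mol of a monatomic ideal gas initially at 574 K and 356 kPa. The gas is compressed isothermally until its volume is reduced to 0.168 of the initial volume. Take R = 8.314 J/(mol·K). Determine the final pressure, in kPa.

2120 kPa

V₁ = nRT₁/P₁ = 4.10×8.314×574/356 = 55.0 L.
Isothermal: T stays 574 K; PV = const ⇒ V₂ = 9.23 L, P₂ = 2120 kPa.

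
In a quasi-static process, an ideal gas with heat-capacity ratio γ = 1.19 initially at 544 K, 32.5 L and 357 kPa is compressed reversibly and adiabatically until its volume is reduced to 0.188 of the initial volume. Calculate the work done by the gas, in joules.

n = P₁V₁/(RT₁) = 357×32.5/(8.314×544) = 2.57 mol.
Adiabatic: TV^(γ−1) = const ⇒ T₂ = 544×(5.32)^0.190 = 747 K; PV^γ = const ⇒ P₂ = 2610 kPa.
ΔU = nCvΔT = 2.57×43.8×(747−544) = 22800 J.
Q = 0 for an adiabatic process, so W = −ΔU = -22800 J.

-22800 J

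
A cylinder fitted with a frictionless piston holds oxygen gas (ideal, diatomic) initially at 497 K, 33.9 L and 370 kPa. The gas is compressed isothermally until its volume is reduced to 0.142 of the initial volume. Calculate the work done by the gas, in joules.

-24500 J

n = P₁V₁/(RT₁) = 370×33.9/(8.314×497) = 3.04 mol.
Isothermal: T stays 497 K; PV = const ⇒ V₂ = 4.81 L, P₂ = 2610 kPa.
W = nRT ln(V₂/V₁) = 3.04×8.314×497×ln(0.142) = -24500 J.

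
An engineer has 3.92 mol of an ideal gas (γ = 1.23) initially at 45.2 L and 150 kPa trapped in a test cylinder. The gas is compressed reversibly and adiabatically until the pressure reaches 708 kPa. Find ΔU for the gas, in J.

T₁ = P₁V₁/(nR) = 150×45.2/(3.92×8.314) = 208 K.
Adiabatic: T₂/T₁ = (P₂/P₁)^((γ−1)/γ) ⇒ T₂ = 208×(4.72)^0.187 = 278 K; V₂ = 12.8 L.
For an ideal gas ΔU = nCvΔT with Cv = R/(γ−1) = 36.1 J/(mol·K).
ΔU = 3.92×36.1×(278−208) = 9920 J.

9920 J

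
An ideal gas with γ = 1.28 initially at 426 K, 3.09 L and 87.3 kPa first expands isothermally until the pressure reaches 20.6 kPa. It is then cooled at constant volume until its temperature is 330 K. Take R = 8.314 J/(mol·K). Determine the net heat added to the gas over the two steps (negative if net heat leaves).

172 J

n = P₁V₁/(RT₁) = 87.3×3.09/(8.314×426) = 0.0762 mol.
Step 1 — Isothermal: T stays 426 K; PV = const ⇒ V₂ = 13.1 L, P₂ = 20.6 kPa.
ΔU = 0 (ideal gas, T constant).
W = nRT ln(V₂/V₁) = 0.0762×8.314×426×ln(4.24) = 390 J.
Q = ΔU + W = 390 J.
State after step 1: P = 20.6 kPa, V = 13.1 L, T = 426 K.
Step 2 — Isochoric: V stays 13.1 L; P/T = const ⇒ T₂ = 330 K, P₂ = 16.0 kPa.
W = 0 (no volume change).
ΔU = nCvΔT = 0.0762×29.7×(330−426) = -217 J.
Q = ΔU = -217 J.
Net over both steps: W = 390 J, Q = 172 J, ΔU = -217 J.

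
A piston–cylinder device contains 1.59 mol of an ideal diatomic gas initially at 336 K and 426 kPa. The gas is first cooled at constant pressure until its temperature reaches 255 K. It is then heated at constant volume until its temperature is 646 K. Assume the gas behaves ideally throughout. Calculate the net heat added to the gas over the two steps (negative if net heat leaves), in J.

V₁ = nRT₁/P₁ = 1.59×8.314×336/426 = 10.4 L.
Step 1 — Isobaric: P stays 426 kPa; V/T = const ⇒ T₂ = 255 K, V₂ = 7.91 L.
W = PΔV = 426×(7.91−10.4) kPa·L = -1070 J.
ΔU = nCvΔT = 1.59×20.8×(255−336) = -2680 J.
Q = ΔU + W = nCpΔT = -3750 J.
State after step 1: P = 426 kPa, V = 7.91 L, T = 255 K.
Step 2 — Isochoric: V stays 7.91 L; P/T = const ⇒ T₂ = 646 K, P₂ = 1080 kPa.
W = 0 (no volume change).
ΔU = nCvΔT = 1.59×20.8×(646−255) = 12900 J.
Q = ΔU = 12900 J.
Net over both steps: W = -1070 J, Q = 9170 J, ΔU = 10200 J.

9170 J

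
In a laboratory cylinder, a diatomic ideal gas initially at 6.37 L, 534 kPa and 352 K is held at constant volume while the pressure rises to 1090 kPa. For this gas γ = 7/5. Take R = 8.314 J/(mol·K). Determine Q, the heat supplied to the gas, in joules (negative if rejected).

n = P₁V₁/(RT₁) = 534×6.37/(8.314×352) = 1.16 mol.
Isochoric: V stays 6.37 L; P/T = const ⇒ T₂ = 719 K, P₂ = 1090 kPa.
W = 0 (no volume change).
ΔU = nCvΔT = 1.16×20.8×(719−352) = 8850 J.
Q = ΔU = 8850 J.

8850 J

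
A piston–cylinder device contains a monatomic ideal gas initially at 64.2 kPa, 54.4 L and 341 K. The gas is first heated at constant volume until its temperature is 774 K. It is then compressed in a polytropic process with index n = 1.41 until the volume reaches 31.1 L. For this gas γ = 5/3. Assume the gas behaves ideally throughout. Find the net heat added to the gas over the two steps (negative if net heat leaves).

4730 J

n = P₁V₁/(RT₁) = 64.2×54.4/(8.314×341) = 1.23 mol.
Step 1 — Isochoric: V stays 54.4 L; P/T = const ⇒ T₂ = 774 K, P₂ = 146 kPa.
W = 0 (no volume change).
ΔU = nCvΔT = 1.23×12.5×(774−341) = 6650 J.
Q = ΔU = 6650 J.
State after step 1: P = 146 kPa, V = 54.4 L, T = 774 K.
Step 2 — Polytropic n=1.41: T₂ = T₁(V₁/V₂)^(n−1) = 774×(1.75)^0.41 = 973 K; P₂ = P₁(V₁/V₂)^n = 321 kPa.
W = (P₁V₁−P₂V₂)/(n−1) = (146×54.4−321×31.1)/0.41 = -4980 J.
ΔU = nCvΔT = 1.23×12.5×(973−774) = 3060 J.
Q = ΔU + W = -1920 J.
Net over both steps: W = -4980 J, Q = 4730 J, ΔU = 9720 J.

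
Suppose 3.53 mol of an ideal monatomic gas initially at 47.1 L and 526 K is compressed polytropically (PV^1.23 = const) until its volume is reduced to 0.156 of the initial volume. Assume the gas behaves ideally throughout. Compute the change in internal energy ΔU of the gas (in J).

P₁ = nRT₁/V₁ = 3.53×8.314×526/47.1 = 328 kPa.
Polytropic n=1.23: T₂ = T₁(V₁/V₂)^(n−1) = 526×(6.41)^0.23 = 806 K; P₂ = P₁(V₁/V₂)^n = 3220 kPa.
For an ideal gas ΔU = nCvΔT with Cv = (3/2)R = 12.5 J/(mol·K).
ΔU = 3.53×12.5×(806−526) = 12300 J.

12300 J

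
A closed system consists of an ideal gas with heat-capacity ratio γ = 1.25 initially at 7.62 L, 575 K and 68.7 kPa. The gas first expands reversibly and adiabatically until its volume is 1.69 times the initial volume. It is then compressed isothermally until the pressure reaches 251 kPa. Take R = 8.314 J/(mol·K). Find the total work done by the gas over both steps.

n = P₁V₁/(RT₁) = 68.7×7.62/(8.314×575) = 0.110 mol.
Step 1 — Adiabatic: TV^(γ−1) = const ⇒ T₂ = 575×(0.592)^0.250 = 504 K; PV^γ = const ⇒ P₂ = 35.7 kPa.
ΔU = nCvΔT = 0.110×33.3×(504−575) = -257 J.
Q = 0 for an adiabatic process, so W = −ΔU = 257 J.
State after step 1: P = 35.7 kPa, V = 12.9 L, T = 504 K.
Step 2 — Isothermal: T stays 504 K; PV = const ⇒ V₂ = 1.83 L, P₂ = 251 kPa.
ΔU = 0 (ideal gas, T constant).
W = nRT ln(V₂/V₁) = 0.110×8.314×504×ln(0.142) = -896 J.
Q = ΔU + W = -896 J.
Net over both steps: W = -639 J, Q = -896 J, ΔU = -257 J.

-639 J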